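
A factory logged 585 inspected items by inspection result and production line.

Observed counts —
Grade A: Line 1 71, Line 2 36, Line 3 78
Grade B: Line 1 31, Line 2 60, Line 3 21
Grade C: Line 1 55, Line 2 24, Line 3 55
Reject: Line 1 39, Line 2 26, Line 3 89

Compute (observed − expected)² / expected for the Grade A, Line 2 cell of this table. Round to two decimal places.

Row total (Grade A) = 185; column total (Line 2) = 146; N = 585.
Expected count E = 185 × 146 / 585 = 46.171.
Contribution = (O − E)²/E = (36 − 46.171)² / 46.171 = 2.24.

2.24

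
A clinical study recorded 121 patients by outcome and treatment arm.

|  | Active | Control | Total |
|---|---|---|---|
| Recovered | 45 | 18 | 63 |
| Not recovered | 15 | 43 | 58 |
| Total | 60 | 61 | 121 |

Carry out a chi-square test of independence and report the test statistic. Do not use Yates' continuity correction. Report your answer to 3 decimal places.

25.082

Grand total N = 121.
Expected counts (row total × column total / N):
  Recovered, Active: 63×60/121 = 31.2397
  Recovered, Control: 63×61/121 = 31.7603
  Not recovered, Active: 58×60/121 = 28.7603
  Not recovered, Control: 58×61/121 = 29.2397
Contributions (O − E)²/E:
  (45 − 31.2397)²/31.2397 = 6.0611
  (18 − 31.7603)²/31.7603 = 5.9617
  (15 − 28.7603)²/28.7603 = 6.5836
  (43 − 29.2397)²/29.2397 = 6.4756
χ² = 6.0611 + 5.9617 + 6.5836 + 6.4756 = 25.082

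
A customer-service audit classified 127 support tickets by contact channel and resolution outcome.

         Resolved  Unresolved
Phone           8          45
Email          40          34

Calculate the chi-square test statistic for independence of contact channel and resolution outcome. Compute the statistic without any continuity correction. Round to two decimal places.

19.94

Row totals: 53, 74. Column totals: 48, 79. Grand total N = 127.
Expected counts (row total × column total / N):
  Phone, Resolved: 53×48/127 = 20.031
  Phone, Unresolved: 53×79/127 = 32.969
  Email, Resolved: 74×48/127 = 27.969
  Email, Unresolved: 74×79/127 = 46.031
Contributions (O − E)²/E:
  (8 − 20.031)²/20.031 = 7.2260
  (45 − 32.969)²/32.969 = 4.3903
  (40 − 27.969)²/27.969 = 5.1752
  (34 − 46.031)²/46.031 = 3.1445
χ² = 7.2260 + 4.3903 + 5.1752 + 3.1445 = 19.94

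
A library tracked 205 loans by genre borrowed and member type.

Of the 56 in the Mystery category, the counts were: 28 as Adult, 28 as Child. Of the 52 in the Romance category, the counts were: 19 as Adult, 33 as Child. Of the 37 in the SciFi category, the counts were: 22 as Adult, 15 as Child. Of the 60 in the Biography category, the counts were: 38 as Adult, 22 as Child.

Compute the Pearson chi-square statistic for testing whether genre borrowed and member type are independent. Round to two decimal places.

8.98

Row totals: 56, 52, 37, 60. Column totals: 107, 98. Grand total N = 205.
Expected counts (row total × column total / N):
  Mystery, Adult: 56×107/205 = 29.229
  Mystery, Child: 56×98/205 = 26.771
  Romance, Adult: 52×107/205 = 27.141
  Romance, Child: 52×98/205 = 24.859
  SciFi, Adult: 37×107/205 = 19.312
  SciFi, Child: 37×98/205 = 17.688
  Biography, Adult: 60×107/205 = 31.317
  Biography, Child: 60×98/205 = 28.683
Contributions (O − E)²/E:
  (28 − 29.229)²/29.229 = 0.0517
  (28 − 26.771)²/26.771 = 0.0564
  (19 − 27.141)²/27.141 = 2.4419
  (33 − 24.859)²/24.859 = 2.6661
  (22 − 19.312)²/19.312 = 0.3741
  (15 − 17.688)²/17.688 = 0.4085
  (38 − 31.317)²/31.317 = 1.4261
  (22 − 28.683)²/28.683 = 1.5571
χ² = 0.0517 + 0.0564 + 2.4419 + 2.6661 + 0.3741 + 0.4085 + 1.4261 + 1.5571 = 8.98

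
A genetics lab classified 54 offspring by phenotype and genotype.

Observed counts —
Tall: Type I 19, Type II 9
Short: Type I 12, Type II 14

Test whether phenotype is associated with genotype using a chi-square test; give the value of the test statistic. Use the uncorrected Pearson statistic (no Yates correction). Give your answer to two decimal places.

2.60

Row totals: 28, 26. Column totals: 31, 23. Grand total N = 54.
Expected counts (row total × column total / N):
  Tall, Type I: 28×31/54 = 16.074
  Tall, Type II: 28×23/54 = 11.926
  Short, Type I: 26×31/54 = 14.926
  Short, Type II: 26×23/54 = 11.074
Contributions (O − E)²/E:
  (19 − 16.074)²/16.074 = 0.5326
  (9 − 11.926)²/11.926 = 0.7179
  (12 − 14.926)²/14.926 = 0.5736
  (14 − 11.074)²/11.074 = 0.7731
χ² = 0.5326 + 0.7179 + 0.5736 + 0.7731 = 2.60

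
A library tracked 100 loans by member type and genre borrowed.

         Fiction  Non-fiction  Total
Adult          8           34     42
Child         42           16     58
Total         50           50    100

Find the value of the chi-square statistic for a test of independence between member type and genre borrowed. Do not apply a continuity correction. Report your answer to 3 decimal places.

27.750

Grand total N = 100.
Expected counts (row total × column total / N):
  Adult, Fiction: 42×50/100 = 21.0000
  Adult, Non-fiction: 42×50/100 = 21.0000
  Child, Fiction: 58×50/100 = 29.0000
  Child, Non-fiction: 58×50/100 = 29.0000
Contributions (O − E)²/E:
  (8 − 21.0000)²/21.0000 = 8.0476
  (34 − 21.0000)²/21.0000 = 8.0476
  (42 − 29.0000)²/29.0000 = 5.8276
  (16 − 29.0000)²/29.0000 = 5.8276
χ² = 8.0476 + 8.0476 + 5.8276 + 5.8276 = 27.750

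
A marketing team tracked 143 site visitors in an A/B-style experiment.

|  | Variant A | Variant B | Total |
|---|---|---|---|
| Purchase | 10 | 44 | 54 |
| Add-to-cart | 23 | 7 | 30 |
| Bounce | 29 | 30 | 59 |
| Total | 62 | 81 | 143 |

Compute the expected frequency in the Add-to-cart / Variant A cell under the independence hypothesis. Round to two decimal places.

13.01

Row total (Add-to-cart) = 30; column total (Variant A) = 62; grand total N = 143.
Expected count = (row total × column total) / N = 30 × 62 / 143 = 13.01.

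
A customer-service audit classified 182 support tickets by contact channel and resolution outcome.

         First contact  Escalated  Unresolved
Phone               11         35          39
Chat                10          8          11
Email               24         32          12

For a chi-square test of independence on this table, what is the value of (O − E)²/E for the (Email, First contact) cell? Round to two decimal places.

Row total (Email) = 68; column total (First contact) = 45; N = 182.
Expected count E = 68 × 45 / 182 = 16.813.
Contribution = (O − E)²/E = (24 − 16.813)² / 16.813 = 3.07.

3.07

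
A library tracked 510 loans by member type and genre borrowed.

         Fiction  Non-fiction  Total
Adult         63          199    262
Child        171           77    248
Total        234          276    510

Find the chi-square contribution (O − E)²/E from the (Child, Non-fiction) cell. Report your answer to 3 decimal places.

24.388

Row total (Child) = 248; column total (Non-fiction) = 276; N = 510.
Expected count E = 248 × 276 / 510 = 134.21176.
Contribution = (O − E)²/E = (77 − 134.21176)² / 134.21176 = 24.388.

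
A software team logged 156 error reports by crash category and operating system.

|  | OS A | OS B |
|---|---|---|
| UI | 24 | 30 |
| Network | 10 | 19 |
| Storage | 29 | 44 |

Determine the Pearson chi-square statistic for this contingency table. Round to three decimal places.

0.802

Row totals: 54, 29, 73. Column totals: 63, 93. Grand total N = 156.
Expected counts (row total × column total / N):
  UI, OS A: 54×63/156 = 21.8077
  UI, OS B: 54×93/156 = 32.1923
  Network, OS A: 29×63/156 = 11.7115
  Network, OS B: 29×93/156 = 17.2885
  Storage, OS A: 73×63/156 = 29.4808
  Storage, OS B: 73×93/156 = 43.5192
Contributions (O − E)²/E:
  (24 − 21.8077)²/21.8077 = 0.2204
  (30 − 32.1923)²/32.1923 = 0.1493
  (10 − 11.7115)²/11.7115 = 0.2501
  (19 − 17.2885)²/17.2885 = 0.1694
  (29 − 29.4808)²/29.4808 = 0.0078
  (44 − 43.5192)²/43.5192 = 0.0053
χ² = 0.2204 + 0.1493 + 0.2501 + 0.1694 + 0.0078 + 0.0053 = 0.802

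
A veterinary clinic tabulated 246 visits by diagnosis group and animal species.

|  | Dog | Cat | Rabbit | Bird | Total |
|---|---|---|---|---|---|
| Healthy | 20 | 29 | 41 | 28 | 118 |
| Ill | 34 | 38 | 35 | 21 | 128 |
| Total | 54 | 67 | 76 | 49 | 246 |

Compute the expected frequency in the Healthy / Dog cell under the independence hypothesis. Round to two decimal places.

25.90

Row total (Healthy) = 118; column total (Dog) = 54; grand total N = 246.
Expected count = (row total × column total) / N = 118 × 54 / 246 = 25.90.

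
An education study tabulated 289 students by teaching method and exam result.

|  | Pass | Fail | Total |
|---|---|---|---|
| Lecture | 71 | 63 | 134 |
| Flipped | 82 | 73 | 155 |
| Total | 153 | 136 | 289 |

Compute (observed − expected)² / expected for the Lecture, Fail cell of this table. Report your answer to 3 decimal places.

Row total (Lecture) = 134; column total (Fail) = 136; N = 289.
Expected count E = 134 × 136 / 289 = 63.0588.
Contribution = (O − E)²/E = (63 − 63.0588)² / 63.0588 = 0.000.

0.000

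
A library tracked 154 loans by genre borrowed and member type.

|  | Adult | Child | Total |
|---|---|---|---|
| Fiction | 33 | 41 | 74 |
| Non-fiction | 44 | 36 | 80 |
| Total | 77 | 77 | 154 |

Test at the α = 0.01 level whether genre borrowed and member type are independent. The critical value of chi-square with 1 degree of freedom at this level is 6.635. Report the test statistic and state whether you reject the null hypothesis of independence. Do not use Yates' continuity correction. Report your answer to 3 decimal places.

Grand total N = 154.
Expected counts (row total × column total / N):
  Fiction, Adult: 74×77/154 = 37.0000
  Fiction, Child: 74×77/154 = 37.0000
  Non-fiction, Adult: 80×77/154 = 40.0000
  Non-fiction, Child: 80×77/154 = 40.0000
Contributions (O − E)²/E:
  (33 − 37.0000)²/37.0000 = 0.4324
  (41 − 37.0000)²/37.0000 = 0.4324
  (44 − 40.0000)²/40.0000 = 0.4000
  (36 − 40.0000)²/40.0000 = 0.4000
χ² = 0.4324 + 0.4324 + 0.4000 + 0.4000 = 1.665
df = (2−1)(2−1) = 1. Since 1.665 < 6.635, fail to reject the null hypothesis of independence at α = 0.01.

1.665; fail to reject H₀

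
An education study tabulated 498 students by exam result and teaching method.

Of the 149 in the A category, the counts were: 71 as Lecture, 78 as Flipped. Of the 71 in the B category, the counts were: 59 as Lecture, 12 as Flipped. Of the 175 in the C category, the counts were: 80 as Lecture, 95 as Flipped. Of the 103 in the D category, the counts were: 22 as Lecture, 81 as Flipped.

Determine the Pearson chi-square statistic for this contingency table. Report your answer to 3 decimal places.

Row totals: 149, 71, 175, 103. Column totals: 232, 266. Grand total N = 498.
Expected counts (row total × column total / N):
  A, Lecture: 149×232/498 = 69.4137
  A, Flipped: 149×266/498 = 79.5863
  B, Lecture: 71×232/498 = 33.0763
  B, Flipped: 71×266/498 = 37.9237
  C, Lecture: 175×232/498 = 81.5261
  C, Flipped: 175×266/498 = 93.4739
  D, Lecture: 103×232/498 = 47.9839
  D, Flipped: 103×266/498 = 55.0161
Contributions (O − E)²/E:
  (71 − 69.4137)²/69.4137 = 0.0363
  (78 − 79.5863)²/79.5863 = 0.0316
  (59 − 33.0763)²/33.0763 = 20.3178
  (12 − 37.9237)²/37.9237 = 17.7208
  (80 − 81.5261)²/81.5261 = 0.0286
  (95 − 93.4739)²/93.4739 = 0.0249
  (22 − 47.9839)²/47.9839 = 14.0706
  (81 − 55.0161)²/55.0161 = 12.2721
χ² = 0.0363 + 0.0316 + 20.3178 + 17.7208 + 0.0286 + 0.0249 + 14.0706 + 12.2721 = 64.503

64.503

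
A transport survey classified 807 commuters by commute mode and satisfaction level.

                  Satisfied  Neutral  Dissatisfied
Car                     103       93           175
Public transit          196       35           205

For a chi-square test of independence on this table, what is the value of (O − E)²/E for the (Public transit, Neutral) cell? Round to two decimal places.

16.87

Row total (Public transit) = 436; column total (Neutral) = 128; N = 807.
Expected count E = 436 × 128 / 807 = 69.155.
Contribution = (O − E)²/E = (35 − 69.155)² / 69.155 = 16.87.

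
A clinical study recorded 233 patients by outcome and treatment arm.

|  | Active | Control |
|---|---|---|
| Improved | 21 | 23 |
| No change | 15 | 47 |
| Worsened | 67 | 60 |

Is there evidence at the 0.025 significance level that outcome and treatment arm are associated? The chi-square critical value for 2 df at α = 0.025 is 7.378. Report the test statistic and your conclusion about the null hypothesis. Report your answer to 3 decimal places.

14.053; reject H₀

Row totals: 44, 62, 127. Column totals: 103, 130. Grand total N = 233.
Expected counts (row total × column total / N):
  Improved, Active: 44×103/233 = 19.4506
  Improved, Control: 44×130/233 = 24.5494
  No change, Active: 62×103/233 = 27.4077
  No change, Control: 62×130/233 = 34.5923
  Worsened, Active: 127×103/233 = 56.1416
  Worsened, Control: 127×130/233 = 70.8584
Contributions (O − E)²/E:
  (21 − 19.4506)²/19.4506 = 0.1234
  (23 − 24.5494)²/24.5494 = 0.0978
  (15 − 27.4077)²/27.4077 = 5.6171
  (47 − 34.5923)²/34.5923 = 4.4504
  (67 − 56.1416)²/56.1416 = 2.1001
  (60 − 70.8584)²/70.8584 = 1.6640
χ² = 0.1234 + 0.0978 + 5.6171 + 4.4504 + 2.1001 + 1.6640 = 14.053
df = (3−1)(2−1) = 2. Since 14.053 > 7.378, reject the null hypothesis of independence at α = 0.025.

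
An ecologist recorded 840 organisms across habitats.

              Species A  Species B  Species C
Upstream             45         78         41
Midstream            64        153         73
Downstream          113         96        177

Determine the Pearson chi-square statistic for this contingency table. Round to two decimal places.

Row totals: 164, 290, 386. Column totals: 222, 327, 291. Grand total N = 840.
Expected counts (row total × column total / N):
  Upstream, Species A: 164×222/840 = 43.343
  Upstream, Species B: 164×327/840 = 63.843
  Upstream, Species C: 164×291/840 = 56.814
  Midstream, Species A: 290×222/840 = 76.643
  Midstream, Species B: 290×327/840 = 112.893
  Midstream, Species C: 290×291/840 = 100.464
  Downstream, Species A: 386×222/840 = 102.014
  Downstream, Species B: 386×327/840 = 150.264
  Downstream, Species C: 386×291/840 = 133.721
Contributions (O − E)²/E:
  (45 − 43.343)²/43.343 = 0.0633
  (78 − 63.843)²/63.843 = 3.1393
  (41 − 56.814)²/56.814 = 4.4018
  (64 − 76.643)²/76.643 = 2.0856
  (153 − 112.893)²/112.893 = 14.2486
  (73 − 100.464)²/100.464 = 7.5079
  (113 − 102.014)²/102.014 = 1.1831
  (96 − 150.264)²/150.264 = 19.5961
  (177 − 133.721)²/133.721 = 14.0073
χ² = 0.0633 + 3.1393 + 4.4018 + 2.0856 + 14.2486 + 7.5079 + 1.1831 + 19.5961 + 14.0073 = 66.23

66.23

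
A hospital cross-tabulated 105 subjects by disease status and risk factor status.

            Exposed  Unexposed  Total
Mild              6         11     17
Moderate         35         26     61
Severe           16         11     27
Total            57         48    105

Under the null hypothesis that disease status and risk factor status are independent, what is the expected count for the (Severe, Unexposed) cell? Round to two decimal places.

12.34

Row total (Severe) = 27; column total (Unexposed) = 48; grand total N = 105.
Expected count = (row total × column total) / N = 27 × 48 / 105 = 12.34.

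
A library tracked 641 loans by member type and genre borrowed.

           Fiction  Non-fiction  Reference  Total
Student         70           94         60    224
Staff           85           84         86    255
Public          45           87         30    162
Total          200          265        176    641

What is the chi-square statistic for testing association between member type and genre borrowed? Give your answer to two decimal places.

Grand total N = 641.
Expected counts (row total × column total / N):
  Student, Fiction: 224×200/641 = 69.891
  Student, Non-fiction: 224×265/641 = 92.605
  Student, Reference: 224×176/641 = 61.504
  Staff, Fiction: 255×200/641 = 79.563
  Staff, Non-fiction: 255×265/641 = 105.421
  Staff, Reference: 255×176/641 = 70.016
  Public, Fiction: 162×200/641 = 50.546
  Public, Non-fiction: 162×265/641 = 66.973
  Public, Reference: 162×176/641 = 44.480
Contributions (O − E)²/E:
  (70 − 69.891)²/69.891 = 0.0002
  (94 − 92.605)²/92.605 = 0.0210
  (60 − 61.504)²/61.504 = 0.0368
  (85 − 79.563)²/79.563 = 0.3715
  (84 − 105.421)²/105.421 = 4.3526
  (86 − 70.016)²/70.016 = 3.6490
  (45 − 50.546)²/50.546 = 0.6085
  (87 − 66.973)²/66.973 = 5.9887
  (30 − 44.480)²/44.480 = 4.7138
χ² = 0.0002 + 0.0210 + 0.0368 + 0.3715 + 4.3526 + 3.6490 + 0.6085 + 5.9887 + 4.7138 = 19.74

19.74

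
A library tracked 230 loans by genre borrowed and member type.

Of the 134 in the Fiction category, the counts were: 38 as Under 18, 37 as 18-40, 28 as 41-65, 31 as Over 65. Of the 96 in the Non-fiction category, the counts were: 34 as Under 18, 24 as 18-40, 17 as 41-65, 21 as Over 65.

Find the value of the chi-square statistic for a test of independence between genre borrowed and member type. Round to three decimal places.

1.364

Row totals: 134, 96. Column totals: 72, 61, 45, 52. Grand total N = 230.
Expected counts (row total × column total / N):
  Fiction, Under 18: 134×72/230 = 41.9478
  Fiction, 18-40: 134×61/230 = 35.5391
  Fiction, 41-65: 134×45/230 = 26.2174
  Fiction, Over 65: 134×52/230 = 30.2957
  Non-fiction, Under 18: 96×72/230 = 30.0522
  Non-fiction, 18-40: 96×61/230 = 25.4609
  Non-fiction, 41-65: 96×45/230 = 18.7826
  Non-fiction, Over 65: 96×52/230 = 21.7043
Contributions (O − E)²/E:
  (38 − 41.9478)²/41.9478 = 0.3715
  (37 − 35.5391)²/35.5391 = 0.0601
  (28 − 26.2174)²/26.2174 = 0.1212
  (31 − 30.2957)²/30.2957 = 0.0164
  (34 − 30.0522)²/30.0522 = 0.5186
  (24 − 25.4609)²/25.4609 = 0.0838
  (17 − 18.7826)²/18.7826 = 0.1692
  (21 − 21.7043)²/21.7043 = 0.0229
χ² = 0.3715 + 0.0601 + 0.1212 + 0.0164 + 0.5186 + 0.0838 + 0.1692 + 0.0229 = 1.364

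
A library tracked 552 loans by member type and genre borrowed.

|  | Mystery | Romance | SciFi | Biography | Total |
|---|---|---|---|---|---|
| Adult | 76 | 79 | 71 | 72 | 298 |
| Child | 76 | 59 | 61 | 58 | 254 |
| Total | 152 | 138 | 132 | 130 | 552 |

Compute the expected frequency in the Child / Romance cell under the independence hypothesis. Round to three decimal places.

63.500

Row total (Child) = 254; column total (Romance) = 138; grand total N = 552.
Expected count = (row total × column total) / N = 254 × 138 / 552 = 63.500.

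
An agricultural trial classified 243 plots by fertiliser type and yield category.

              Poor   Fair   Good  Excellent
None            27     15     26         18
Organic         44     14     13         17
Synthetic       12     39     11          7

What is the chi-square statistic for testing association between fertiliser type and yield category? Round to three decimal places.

Row totals: 86, 88, 69. Column totals: 83, 68, 50, 42. Grand total N = 243.
Expected counts (row total × column total / N):
  None, Poor: 86×83/243 = 29.3745
  None, Fair: 86×68/243 = 24.0658
  None, Good: 86×50/243 = 17.6955
  None, Excellent: 86×42/243 = 14.8642
  Organic, Poor: 88×83/243 = 30.0576
  Organic, Fair: 88×68/243 = 24.6255
  Organic, Good: 88×50/243 = 18.1070
  Organic, Excellent: 88×42/243 = 15.2099
  Synthetic, Poor: 69×83/243 = 23.5679
  Synthetic, Fair: 69×68/243 = 19.3086
  Synthetic, Good: 69×50/243 = 14.1975
  Synthetic, Excellent: 69×42/243 = 11.9259
Contributions (O − E)²/E:
  (27 − 29.3745)²/29.3745 = 0.1919
  (15 − 24.0658)²/24.0658 = 3.4152
  (26 − 17.6955)²/17.6955 = 3.8973
  (18 − 14.8642)²/14.8642 = 0.6615
  (44 − 30.0576)²/30.0576 = 6.4673
  (14 − 24.6255)²/24.6255 = 4.5847
  (13 − 18.1070)²/18.1070 = 1.4404
  (17 − 15.2099)²/15.2099 = 0.2107
  (12 − 23.5679)²/23.5679 = 5.6779
  (39 − 19.3086)²/19.3086 = 20.0818
  (11 − 14.1975)²/14.1975 = 0.7201
  (7 − 11.9259)²/11.9259 = 2.0346
χ² = 0.1919 + 3.4152 + 3.8973 + 0.6615 + 6.4673 + 4.5847 + 1.4404 + 0.2107 + 5.6779 + 20.0818 + 0.7201 + 2.0346 = 49.383

49.383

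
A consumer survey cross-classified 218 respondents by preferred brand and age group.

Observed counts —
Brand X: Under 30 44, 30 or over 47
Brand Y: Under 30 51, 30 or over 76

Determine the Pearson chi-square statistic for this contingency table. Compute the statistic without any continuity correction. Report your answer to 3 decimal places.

1.448

Row totals: 91, 127. Column totals: 95, 123. Grand total N = 218.
Expected counts (row total × column total / N):
  Brand X, Under 30: 91×95/218 = 39.6560
  Brand X, 30 or over: 91×123/218 = 51.3440
  Brand Y, Under 30: 127×95/218 = 55.3440
  Brand Y, 30 or over: 127×123/218 = 71.6560
Contributions (O − E)²/E:
  (44 − 39.6560)²/39.6560 = 0.4759
  (47 − 51.3440)²/51.3440 = 0.3675
  (51 − 55.3440)²/55.3440 = 0.3410
  (76 − 71.6560)²/71.6560 = 0.2633
χ² = 0.4759 + 0.3675 + 0.3410 + 0.2633 = 1.448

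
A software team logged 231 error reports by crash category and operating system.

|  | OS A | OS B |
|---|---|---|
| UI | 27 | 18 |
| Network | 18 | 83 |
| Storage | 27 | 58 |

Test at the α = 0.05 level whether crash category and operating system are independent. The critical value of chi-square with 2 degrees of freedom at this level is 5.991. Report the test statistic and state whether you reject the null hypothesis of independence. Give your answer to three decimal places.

25.836; reject H₀

Row totals: 45, 101, 85. Column totals: 72, 159. Grand total N = 231.
Expected counts (row total × column total / N):
  UI, OS A: 45×72/231 = 14.0260
  UI, OS B: 45×159/231 = 30.9740
  Network, OS A: 101×72/231 = 31.4805
  Network, OS B: 101×159/231 = 69.5195
  Storage, OS A: 85×72/231 = 26.4935
  Storage, OS B: 85×159/231 = 58.5065
Contributions (O − E)²/E:
  (27 − 14.0260)²/14.0260 = 12.0009
  (18 − 30.9740)²/30.9740 = 5.4344
  (18 − 31.4805)²/31.4805 = 5.7726
  (83 − 69.5195)²/69.5195 = 2.6140
  (27 − 26.4935)²/26.4935 = 0.0097
  (58 − 58.5065)²/58.5065 = 0.0044
χ² = 12.0009 + 5.4344 + 5.7726 + 2.6140 + 0.0097 + 0.0044 = 25.836
df = (3−1)(2−1) = 2. Since 25.836 > 5.991, reject the null hypothesis of independence at α = 0.05.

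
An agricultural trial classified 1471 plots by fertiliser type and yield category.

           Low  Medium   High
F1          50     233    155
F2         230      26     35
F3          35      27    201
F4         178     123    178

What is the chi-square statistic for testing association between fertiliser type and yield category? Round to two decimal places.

598.24

Row totals: 438, 291, 263, 479. Column totals: 493, 409, 569. Grand total N = 1471.
Expected counts (row total × column total / N):
  F1, Low: 438×493/1471 = 146.7940
  F1, Medium: 438×409/1471 = 121.7825
  F1, High: 438×569/1471 = 169.4235
  F2, Low: 291×493/1471 = 97.5275
  F2, Medium: 291×409/1471 = 80.9103
  F2, High: 291×569/1471 = 112.5622
  F3, Low: 263×493/1471 = 88.1434
  F3, Medium: 263×409/1471 = 73.1251
  F3, High: 263×569/1471 = 101.7315
  F4, Low: 479×493/1471 = 160.5350
  F4, Medium: 479×409/1471 = 133.1822
  F4, High: 479×569/1471 = 185.2828
Contributions (O − E)²/E:
  (50 − 146.7940)²/146.7940 = 63.8247
  (233 − 121.7825)²/121.7825 = 101.5690
  (155 − 169.4235)²/169.4235 = 1.2279
  (230 − 97.5275)²/97.5275 = 179.9386
  (26 − 80.9103)²/80.9103 = 37.2652
  (35 − 112.5622)²/112.5622 = 53.4451
  (35 − 88.1434)²/88.1434 = 32.0412
  (27 − 73.1251)²/73.1251 = 29.0943
  (201 − 101.7315)²/101.7315 = 96.8651
  (178 − 160.5350)²/160.5350 = 1.9001
  (123 − 133.1822)²/133.1822 = 0.7785
  (178 − 185.2828)²/185.2828 = 0.2863
χ² = 63.8247 + 101.5690 + 1.2279 + 179.9386 + 37.2652 + 53.4451 + 32.0412 + 29.0943 + 96.8651 + 1.9001 + 0.7785 + 0.2863 = 598.24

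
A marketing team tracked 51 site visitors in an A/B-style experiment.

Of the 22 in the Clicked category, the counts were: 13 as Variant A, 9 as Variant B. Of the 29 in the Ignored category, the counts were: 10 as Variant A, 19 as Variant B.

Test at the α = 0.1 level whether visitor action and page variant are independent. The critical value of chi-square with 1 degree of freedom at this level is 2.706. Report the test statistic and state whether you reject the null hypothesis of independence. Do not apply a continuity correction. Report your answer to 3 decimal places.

3.060; reject H₀

Row totals: 22, 29. Column totals: 23, 28. Grand total N = 51.
Expected counts (row total × column total / N):
  Clicked, Variant A: 22×23/51 = 9.9216
  Clicked, Variant B: 22×28/51 = 12.0784
  Ignored, Variant A: 29×23/51 = 13.0784
  Ignored, Variant B: 29×28/51 = 15.9216
Contributions (O − E)²/E:
  (13 − 9.9216)²/9.9216 = 0.9551
  (9 − 12.0784)²/12.0784 = 0.7846
  (10 − 13.0784)²/13.0784 = 0.7246
  (19 − 15.9216)²/15.9216 = 0.5952
χ² = 0.9551 + 0.7846 + 0.7246 + 0.5952 = 3.060
df = (2−1)(2−1) = 1. Since 3.060 > 2.706, reject the null hypothesis of independence at α = 0.1.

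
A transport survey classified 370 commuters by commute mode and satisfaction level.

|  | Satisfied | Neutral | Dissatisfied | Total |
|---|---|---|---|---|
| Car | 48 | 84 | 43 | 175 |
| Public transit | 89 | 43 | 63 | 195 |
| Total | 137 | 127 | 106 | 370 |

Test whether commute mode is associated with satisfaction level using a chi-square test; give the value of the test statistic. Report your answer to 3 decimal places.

Grand total N = 370.
Expected counts (row total × column total / N):
  Car, Satisfied: 175×137/370 = 64.7973
  Car, Neutral: 175×127/370 = 60.0676
  Car, Dissatisfied: 175×106/370 = 50.1351
  Public transit, Satisfied: 195×137/370 = 72.2027
  Public transit, Neutral: 195×127/370 = 66.9324
  Public transit, Dissatisfied: 195×106/370 = 55.8649
Contributions (O − E)²/E:
  (48 − 64.7973)²/64.7973 = 4.3543
  (84 − 60.0676)²/60.0676 = 9.5353
  (43 − 50.1351)²/50.1351 = 1.0154
  (89 − 72.2027)²/72.2027 = 3.9077
  (43 − 66.9324)²/66.9324 = 8.5573
  (63 − 55.8649)²/55.8649 = 0.9113
χ² = 4.3543 + 9.5353 + 1.0154 + 3.9077 + 8.5573 + 0.9113 = 28.281

28.281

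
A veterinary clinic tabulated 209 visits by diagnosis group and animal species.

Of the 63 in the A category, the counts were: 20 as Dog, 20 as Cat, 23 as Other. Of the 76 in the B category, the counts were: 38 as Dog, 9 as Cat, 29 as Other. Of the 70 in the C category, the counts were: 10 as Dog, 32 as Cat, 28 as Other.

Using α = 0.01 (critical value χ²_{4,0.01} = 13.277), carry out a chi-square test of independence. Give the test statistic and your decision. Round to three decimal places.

28.935; reject H₀

Row totals: 63, 76, 70. Column totals: 68, 61, 80. Grand total N = 209.
Expected counts (row total × column total / N):
  A, Dog: 63×68/209 = 20.4976
  A, Cat: 63×61/209 = 18.3876
  A, Other: 63×80/209 = 24.1148
  B, Dog: 76×68/209 = 24.7273
  B, Cat: 76×61/209 = 22.1818
  B, Other: 76×80/209 = 29.0909
  C, Dog: 70×68/209 = 22.7751
  C, Cat: 70×61/209 = 20.4306
  C, Other: 70×80/209 = 26.7943
Contributions (O − E)²/E:
  (20 − 20.4976)²/20.4976 = 0.0121
  (20 − 18.3876)²/18.3876 = 0.1414
  (23 − 24.1148)²/24.1148 = 0.0515
  (38 − 24.7273)²/24.7273 = 7.1243
  (9 − 22.1818)²/22.1818 = 7.8334
  (29 − 29.0909)²/29.0909 = 0.0003
  (10 − 22.7751)²/22.7751 = 7.1659
  (32 − 20.4306)²/20.4306 = 6.5515
  (28 − 26.7943)²/26.7943 = 0.0543
χ² = 0.0121 + 0.1414 + 0.0515 + 7.1243 + 7.8334 + 0.0003 + 7.1659 + 6.5515 + 0.0543 = 28.935
df = (3−1)(3−1) = 4. Since 28.935 > 13.277, reject the null hypothesis of independence at α = 0.01.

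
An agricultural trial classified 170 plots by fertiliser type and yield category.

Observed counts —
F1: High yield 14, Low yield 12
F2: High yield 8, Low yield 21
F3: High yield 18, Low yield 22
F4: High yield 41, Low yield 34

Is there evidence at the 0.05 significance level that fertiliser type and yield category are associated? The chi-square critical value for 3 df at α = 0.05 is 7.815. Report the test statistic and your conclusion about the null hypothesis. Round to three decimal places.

6.673; fail to reject H₀

Row totals: 26, 29, 40, 75. Column totals: 81, 89. Grand total N = 170.
Expected counts (row total × column total / N):
  F1, High yield: 26×81/170 = 12.3882
  F1, Low yield: 26×89/170 = 13.6118
  F2, High yield: 29×81/170 = 13.8176
  F2, Low yield: 29×89/170 = 15.1824
  F3, High yield: 40×81/170 = 19.0588
  F3, Low yield: 40×89/170 = 20.9412
  F4, High yield: 75×81/170 = 35.7353
  F4, Low yield: 75×89/170 = 39.2647
Contributions (O − E)²/E:
  (14 − 12.3882)²/12.3882 = 0.2097
  (12 − 13.6118)²/13.6118 = 0.1909
  (8 − 13.8176)²/13.8176 = 2.4494
  (21 − 15.1824)²/15.1824 = 2.2292
  (18 − 19.0588)²/19.0588 = 0.0588
  (22 − 20.9412)²/20.9412 = 0.0535
  (41 − 35.7353)²/35.7353 = 0.7756
  (34 − 39.2647)²/39.2647 = 0.7059
χ² = 0.2097 + 0.1909 + 2.4494 + 2.2292 + 0.0588 + 0.0535 + 0.7756 + 0.7059 = 6.673
df = (4−1)(2−1) = 3. Since 6.673 < 7.815, fail to reject the null hypothesis of independence at α = 0.05.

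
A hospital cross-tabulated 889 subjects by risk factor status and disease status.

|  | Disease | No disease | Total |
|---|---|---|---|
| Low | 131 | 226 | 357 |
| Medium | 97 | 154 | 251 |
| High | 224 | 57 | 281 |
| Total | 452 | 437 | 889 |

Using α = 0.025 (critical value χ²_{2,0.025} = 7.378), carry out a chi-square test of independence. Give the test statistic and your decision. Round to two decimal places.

137.26; reject H₀

Grand total N = 889.
Expected counts (row total × column total / N):
  Low, Disease: 357×452/889 = 181.512
  Low, No disease: 357×437/889 = 175.488
  Medium, Disease: 251×452/889 = 127.618
  Medium, No disease: 251×437/889 = 123.382
  High, Disease: 281×452/889 = 142.871
  High, No disease: 281×437/889 = 138.129
Contributions (O − E)²/E:
  (131 − 181.512)²/181.512 = 14.0567
  (226 − 175.488)²/175.488 = 14.5392
  (97 − 127.618)²/127.618 = 7.3458
  (154 − 123.382)²/123.382 = 7.5980
  (224 − 142.871)²/142.871 = 46.0689
  (57 − 138.129)²/138.129 = 47.6505
χ² = 14.0567 + 14.5392 + 7.3458 + 7.5980 + 46.0689 + 47.6505 = 137.26
df = (3−1)(2−1) = 2. Since 137.26 > 7.378, reject the null hypothesis of independence at α = 0.025.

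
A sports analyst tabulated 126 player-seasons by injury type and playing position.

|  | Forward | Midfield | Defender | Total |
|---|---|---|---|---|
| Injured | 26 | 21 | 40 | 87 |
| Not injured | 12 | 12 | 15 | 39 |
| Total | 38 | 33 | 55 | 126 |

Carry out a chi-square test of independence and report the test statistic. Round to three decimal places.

Grand total N = 126.
Expected counts (row total × column total / N):
  Injured, Forward: 87×38/126 = 26.2381
  Injured, Midfield: 87×33/126 = 22.7857
  Injured, Defender: 87×55/126 = 37.9762
  Not injured, Forward: 39×38/126 = 11.7619
  Not injured, Midfield: 39×33/126 = 10.2143
  Not injured, Defender: 39×55/126 = 17.0238
Contributions (O − E)²/E:
  (26 − 26.2381)²/26.2381 = 0.0022
  (21 − 22.7857)²/22.7857 = 0.1399
  (40 − 37.9762)²/37.9762 = 0.1079
  (12 − 11.7619)²/11.7619 = 0.0048
  (12 − 10.2143)²/10.2143 = 0.3122
  (15 − 17.0238)²/17.0238 = 0.2406
χ² = 0.0022 + 0.1399 + 0.1079 + 0.0048 + 0.3122 + 0.2406 = 0.808

0.808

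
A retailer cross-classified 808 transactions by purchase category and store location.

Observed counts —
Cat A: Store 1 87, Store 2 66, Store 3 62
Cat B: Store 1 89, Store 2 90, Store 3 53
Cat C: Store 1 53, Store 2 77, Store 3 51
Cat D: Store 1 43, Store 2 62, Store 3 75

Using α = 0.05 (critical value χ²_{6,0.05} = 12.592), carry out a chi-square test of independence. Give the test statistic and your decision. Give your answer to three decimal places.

Row totals: 215, 232, 181, 180. Column totals: 272, 295, 241. Grand total N = 808.
Expected counts (row total × column total / N):
  Cat A, Store 1: 215×272/808 = 72.3762
  Cat A, Store 2: 215×295/808 = 78.4963
  Cat A, Store 3: 215×241/808 = 64.1275
  Cat B, Store 1: 232×272/808 = 78.0990
  Cat B, Store 2: 232×295/808 = 84.7030
  Cat B, Store 3: 232×241/808 = 69.1980
  Cat C, Store 1: 181×272/808 = 60.9307
  Cat C, Store 2: 181×295/808 = 66.0829
  Cat C, Store 3: 181×241/808 = 53.9864
  Cat D, Store 1: 180×272/808 = 60.5941
  Cat D, Store 2: 180×295/808 = 65.7178
  Cat D, Store 3: 180×241/808 = 53.6881
Contributions (O − E)²/E:
  (87 − 72.3762)²/72.3762 = 2.9548
  (66 − 78.4963)²/78.4963 = 1.9894
  (62 − 64.1275)²/64.1275 = 0.0706
  (89 − 78.0990)²/78.0990 = 1.5216
  (90 − 84.7030)²/84.7030 = 0.3313
  (53 − 69.1980)²/69.1980 = 3.7917
  (53 − 60.9307)²/60.9307 = 1.0323
  (77 − 66.0829)²/66.0829 = 1.8035
  (51 − 53.9864)²/53.9864 = 0.1652
  (43 − 60.5941)²/60.5941 = 5.1086
  (62 − 65.7178)²/65.7178 = 0.2103
  (75 − 53.6881)²/53.6881 = 8.4599
χ² = 2.9548 + 1.9894 + 0.0706 + 1.5216 + 0.3313 + 3.7917 + 1.0323 + 1.8035 + 0.1652 + 5.1086 + 0.2103 + 8.4599 = 27.439
df = (4−1)(3−1) = 6. Since 27.439 > 12.592, reject the null hypothesis of independence at α = 0.05.

27.439; reject H₀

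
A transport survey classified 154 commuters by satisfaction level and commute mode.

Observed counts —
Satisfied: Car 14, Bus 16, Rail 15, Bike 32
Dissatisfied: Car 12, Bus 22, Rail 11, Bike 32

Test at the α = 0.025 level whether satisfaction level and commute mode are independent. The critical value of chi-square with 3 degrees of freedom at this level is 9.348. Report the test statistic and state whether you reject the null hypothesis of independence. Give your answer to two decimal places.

1.72; fail to reject H₀

Row totals: 77, 77. Column totals: 26, 38, 26, 64. Grand total N = 154.
Expected counts (row total × column total / N):
  Satisfied, Car: 77×26/154 = 13.000
  Satisfied, Bus: 77×38/154 = 19.000
  Satisfied, Rail: 77×26/154 = 13.000
  Satisfied, Bike: 77×64/154 = 32.000
  Dissatisfied, Car: 77×26/154 = 13.000
  Dissatisfied, Bus: 77×38/154 = 19.000
  Dissatisfied, Rail: 77×26/154 = 13.000
  Dissatisfied, Bike: 77×64/154 = 32.000
Contributions (O − E)²/E:
  (14 − 13.000)²/13.000 = 0.0769
  (16 − 19.000)²/19.000 = 0.4737
  (15 − 13.000)²/13.000 = 0.3077
  (32 − 32.000)²/32.000 = 0.0000
  (12 − 13.000)²/13.000 = 0.0769
  (22 − 19.000)²/19.000 = 0.4737
  (11 − 13.000)²/13.000 = 0.3077
  (32 − 32.000)²/32.000 = 0.0000
χ² = 0.0769 + 0.4737 + 0.3077 + 0.0000 + 0.0769 + 0.4737 + 0.3077 + 0.0000 = 1.72
df = (2−1)(4−1) = 3. Since 1.72 < 9.348, fail to reject the null hypothesis of independence at α = 0.025.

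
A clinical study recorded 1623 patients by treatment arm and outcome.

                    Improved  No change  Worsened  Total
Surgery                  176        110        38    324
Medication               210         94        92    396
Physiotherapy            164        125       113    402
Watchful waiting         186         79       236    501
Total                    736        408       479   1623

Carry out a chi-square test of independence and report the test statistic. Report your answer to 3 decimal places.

Grand total N = 1623.
Expected counts (row total × column total / N):
  Surgery, Improved: 324×736/1623 = 146.92791
  Surgery, No change: 324×408/1623 = 81.44917
  Surgery, Worsened: 324×479/1623 = 95.62292
  Medication, Improved: 396×736/1623 = 179.57856
  Medication, No change: 396×408/1623 = 99.54898
  Medication, Worsened: 396×479/1623 = 116.87246
  Physiotherapy, Improved: 402×736/1623 = 182.29945
  Physiotherapy, No change: 402×408/1623 = 101.05730
  Physiotherapy, Worsened: 402×479/1623 = 118.64325
  Watchful waiting, Improved: 501×736/1623 = 227.19409
  Watchful waiting, No change: 501×408/1623 = 125.94455
  Watchful waiting, Worsened: 501×479/1623 = 147.86137
Contributions (O − E)²/E:
  (176 − 146.92791)²/146.92791 = 5.7524
  (110 − 81.44917)²/81.44917 = 10.0081
  (38 − 95.62292)²/95.62292 = 34.7239
  (210 − 179.57856)²/179.57856 = 5.1535
  (94 − 99.54898)²/99.54898 = 0.3093
  (92 − 116.87246)²/116.87246 = 5.2933
  (164 − 182.29945)²/182.29945 = 1.8369
  (125 − 101.05730)²/101.05730 = 5.6726
  (113 − 118.64325)²/118.64325 = 0.2684
  (186 − 227.19409)²/227.19409 = 7.4692
  (79 − 125.94455)²/125.94455 = 17.4981
  (236 − 147.86137)²/147.86137 = 52.5385
χ² = 5.7524 + 10.0081 + 34.7239 + 5.1535 + 0.3093 + 5.2933 + 1.8369 + 5.6726 + 0.2684 + 7.4692 + 17.4981 + 52.5385 = 146.524

146.524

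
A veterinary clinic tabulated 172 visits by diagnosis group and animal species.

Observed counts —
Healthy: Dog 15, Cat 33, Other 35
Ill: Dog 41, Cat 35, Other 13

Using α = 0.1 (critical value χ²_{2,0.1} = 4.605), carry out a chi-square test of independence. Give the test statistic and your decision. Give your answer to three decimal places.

22.031; reject H₀

Row totals: 83, 89. Column totals: 56, 68, 48. Grand total N = 172.
Expected counts (row total × column total / N):
  Healthy, Dog: 83×56/172 = 27.0233
  Healthy, Cat: 83×68/172 = 32.8140
  Healthy, Other: 83×48/172 = 23.1628
  Ill, Dog: 89×56/172 = 28.9767
  Ill, Cat: 89×68/172 = 35.1860
  Ill, Other: 89×48/172 = 24.8372
Contributions (O − E)²/E:
  (15 − 27.0233)²/27.0233 = 5.3494
  (33 − 32.8140)²/32.8140 = 0.0011
  (35 − 23.1628)²/23.1628 = 6.0493
  (41 − 28.9767)²/28.9767 = 4.9888
  (35 − 35.1860)²/35.1860 = 0.0010
  (13 − 24.8372)²/24.8372 = 5.6415
χ² = 5.3494 + 0.0011 + 6.0493 + 4.9888 + 0.0010 + 5.6415 = 22.031
df = (2−1)(3−1) = 2. Since 22.031 > 4.605, reject the null hypothesis of independence at α = 0.1.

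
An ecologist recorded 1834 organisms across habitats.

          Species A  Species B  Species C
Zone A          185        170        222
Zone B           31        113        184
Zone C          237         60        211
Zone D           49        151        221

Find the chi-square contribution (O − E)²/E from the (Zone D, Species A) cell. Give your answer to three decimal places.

38.071

Row total (Zone D) = 421; column total (Species A) = 502; N = 1834.
Expected count E = 421 × 502 / 1834 = 115.2356.
Contribution = (O − E)²/E = (49 − 115.2356)² / 115.2356 = 38.071.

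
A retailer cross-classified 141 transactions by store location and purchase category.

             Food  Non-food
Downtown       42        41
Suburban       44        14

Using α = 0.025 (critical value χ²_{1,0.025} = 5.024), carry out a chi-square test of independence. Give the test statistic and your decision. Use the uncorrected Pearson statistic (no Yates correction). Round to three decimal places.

Row totals: 83, 58. Column totals: 86, 55. Grand total N = 141.
Expected counts (row total × column total / N):
  Downtown, Food: 83×86/141 = 50.6241
  Downtown, Non-food: 83×55/141 = 32.3759
  Suburban, Food: 58×86/141 = 35.3759
  Suburban, Non-food: 58×55/141 = 22.6241
Contributions (O − E)²/E:
  (42 − 50.6241)²/50.6241 = 1.4692
  (41 − 32.3759)²/32.3759 = 2.2972
  (44 − 35.3759)²/35.3759 = 2.1024
  (14 − 22.6241)²/22.6241 = 3.2874
χ² = 1.4692 + 2.2972 + 2.1024 + 3.2874 = 9.156
df = (2−1)(2−1) = 1. Since 9.156 > 5.024, reject the null hypothesis of independence at α = 0.025.

9.156; reject H₀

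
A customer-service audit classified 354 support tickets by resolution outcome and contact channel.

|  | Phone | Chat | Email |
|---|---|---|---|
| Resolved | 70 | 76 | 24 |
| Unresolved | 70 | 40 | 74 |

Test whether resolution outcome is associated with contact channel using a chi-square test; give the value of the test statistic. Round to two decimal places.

Row totals: 170, 184. Column totals: 140, 116, 98. Grand total N = 354.
Expected counts (row total × column total / N):
  Resolved, Phone: 170×140/354 = 67.232
  Resolved, Chat: 170×116/354 = 55.706
  Resolved, Email: 170×98/354 = 47.062
  Unresolved, Phone: 184×140/354 = 72.768
  Unresolved, Chat: 184×116/354 = 60.294
  Unresolved, Email: 184×98/354 = 50.938
Contributions (O − E)²/E:
  (70 − 67.232)²/67.232 = 0.1140
  (76 − 55.706)²/55.706 = 7.3932
  (24 − 47.062)²/47.062 = 11.3012
  (70 − 72.768)²/72.768 = 0.1053
  (40 − 60.294)²/60.294 = 6.8306
  (74 − 50.938)²/50.938 = 10.4412
χ² = 0.1140 + 7.3932 + 11.3012 + 0.1053 + 6.8306 + 10.4412 = 36.19

36.19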